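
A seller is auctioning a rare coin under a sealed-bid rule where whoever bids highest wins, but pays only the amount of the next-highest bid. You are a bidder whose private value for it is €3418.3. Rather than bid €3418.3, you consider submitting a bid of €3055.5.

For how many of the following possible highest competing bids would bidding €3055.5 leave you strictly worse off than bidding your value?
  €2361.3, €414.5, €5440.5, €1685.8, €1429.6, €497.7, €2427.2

0

The deviation hurts exactly when the highest competing bid lies strictly between €3055.5 and €3418.3 — underbidding then forfeits a profitable win.
€2361.3: below both → same outcome either way.
€414.5: below both → same outcome either way.
€5440.5: above both → same outcome either way.
€1685.8: below both → same outcome either way.
€1429.6: below both → same outcome either way.
€497.7: below both → same outcome either way.
€2427.2: below both → same outcome either way.
Count: 0.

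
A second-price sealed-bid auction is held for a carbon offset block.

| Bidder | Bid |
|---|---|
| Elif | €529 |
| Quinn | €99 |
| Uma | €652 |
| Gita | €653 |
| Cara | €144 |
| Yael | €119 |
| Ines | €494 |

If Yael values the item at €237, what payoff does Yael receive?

Highest bid: Gita at €653, so Gita wins.
Second-highest bid: Uma at €652 — that is the price the winner pays.
Yael did not win, so Yael pays nothing and receives nothing: payoff €0.

€0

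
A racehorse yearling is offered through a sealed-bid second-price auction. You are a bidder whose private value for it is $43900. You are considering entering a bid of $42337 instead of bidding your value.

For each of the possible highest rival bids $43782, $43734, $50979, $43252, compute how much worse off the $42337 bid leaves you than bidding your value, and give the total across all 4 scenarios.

The deviation costs you only when the competing bid falls strictly between $42337 and $43900; elsewhere both bids give the same outcome.
$43782: truthful payoff $118, deviation payoff $0 → loss $118.
$43734: truthful payoff $166, deviation payoff $0 → loss $166.
$50979: outcomes coincide → loss $0.
$43252: truthful payoff $648, deviation payoff $0 → loss $648.
Total loss = $118 + $166 + $648 = $932.

$932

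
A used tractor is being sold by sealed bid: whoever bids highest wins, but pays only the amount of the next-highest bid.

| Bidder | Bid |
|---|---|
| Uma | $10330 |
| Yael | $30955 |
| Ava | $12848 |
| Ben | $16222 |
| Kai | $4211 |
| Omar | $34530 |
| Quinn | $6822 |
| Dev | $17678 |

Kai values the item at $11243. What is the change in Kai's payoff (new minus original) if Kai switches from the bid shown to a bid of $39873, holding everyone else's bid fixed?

The highest bid among the other bidders is $34530; Kai's bid doesn't change that.
Original bid $4211: Kai is not highest (top rival bid is $34530); payoff $0.
Alternative bid $39873: Kai is highest, pays the top rival bid $34530; payoff $11243 − $34530 = −$23287.
Change in payoff = −$23287 − ($0) = −$23287.

−$23287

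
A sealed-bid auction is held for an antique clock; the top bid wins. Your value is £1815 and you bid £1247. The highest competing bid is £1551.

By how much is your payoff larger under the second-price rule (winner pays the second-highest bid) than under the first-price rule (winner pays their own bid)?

Your bid £1247 is below £1551, so you lose under either rule.
Payoff is £0 in both cases; difference = £0.

£0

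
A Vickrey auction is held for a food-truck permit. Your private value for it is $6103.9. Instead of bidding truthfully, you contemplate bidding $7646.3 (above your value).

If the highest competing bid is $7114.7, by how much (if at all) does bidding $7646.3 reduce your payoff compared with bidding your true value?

Bidding your value $6103.9: you lose (since $6103.9 < $7114.7). Payoff $0.
Bidding $7646.3: you win and pay $7114.7. Payoff $6103.9 − $7114.7 = −$1010.8.
The competing bid $7114.7 lies between your value and your inflated bid, so overbidding wins an item priced above your value.
Loss from deviating = $0 − (−$1010.8) = $1010.8.

$1010.8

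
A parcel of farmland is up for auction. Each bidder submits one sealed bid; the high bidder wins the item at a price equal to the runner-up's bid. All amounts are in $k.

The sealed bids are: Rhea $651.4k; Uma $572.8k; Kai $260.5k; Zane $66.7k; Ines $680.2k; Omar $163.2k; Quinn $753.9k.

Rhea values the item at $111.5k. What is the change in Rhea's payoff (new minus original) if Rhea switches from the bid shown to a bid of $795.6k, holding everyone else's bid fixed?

The highest bid among the other bidders is $753.9k; Rhea's bid doesn't change that.
Original bid $651.4k: Rhea is not highest (top rival bid is $753.9k); payoff $0k.
Alternative bid $795.6k: Rhea is highest, pays the top rival bid $753.9k; payoff $111.5k − $753.9k = −$642.4k.
Change in payoff = −$642.4k − ($0k) = −$642.4k.

−$642.4k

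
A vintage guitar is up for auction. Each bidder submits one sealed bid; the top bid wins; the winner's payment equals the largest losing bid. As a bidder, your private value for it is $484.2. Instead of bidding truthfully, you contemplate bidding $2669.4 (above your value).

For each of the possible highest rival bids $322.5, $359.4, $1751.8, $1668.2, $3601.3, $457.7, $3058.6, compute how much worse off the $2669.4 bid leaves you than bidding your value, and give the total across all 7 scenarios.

$2451.6

The deviation costs you only when the competing bid falls strictly between $484.2 and $2669.4; elsewhere both bids give the same outcome.
$322.5: outcomes coincide → loss $0.
$359.4: outcomes coincide → loss $0.
$1751.8: truthful payoff $0, deviation payoff −$1267.6 → loss $1267.6.
$1668.2: truthful payoff $0, deviation payoff −$1184 → loss $1184.
$3601.3: outcomes coincide → loss $0.
$457.7: outcomes coincide → loss $0.
$3058.6: outcomes coincide → loss $0.
Total loss = $1267.6 + $1184 = $2451.6.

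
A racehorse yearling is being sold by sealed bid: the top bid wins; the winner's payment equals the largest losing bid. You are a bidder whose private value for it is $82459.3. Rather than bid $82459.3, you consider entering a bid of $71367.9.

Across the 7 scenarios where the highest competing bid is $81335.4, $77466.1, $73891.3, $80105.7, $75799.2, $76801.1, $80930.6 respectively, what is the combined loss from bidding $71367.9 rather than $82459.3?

$30885.7

The deviation costs you only when the competing bid falls strictly between $71367.9 and $82459.3; elsewhere both bids give the same outcome.
$81335.4: truthful payoff $1123.9, deviation payoff $0 → loss $1123.9.
$77466.1: truthful payoff $4993.2, deviation payoff $0 → loss $4993.2.
$73891.3: truthful payoff $8568, deviation payoff $0 → loss $8568.
$80105.7: truthful payoff $2353.6, deviation payoff $0 → loss $2353.6.
$75799.2: truthful payoff $6660.1, deviation payoff $0 → loss $6660.1.
$76801.1: truthful payoff $5658.2, deviation payoff $0 → loss $5658.2.
$80930.6: truthful payoff $1528.7, deviation payoff $0 → loss $1528.7.
Total loss = $1123.9 + $4993.2 + $8568 + $2353.6 + $6660.1 + $5658.2 + $1528.7 = $30885.7.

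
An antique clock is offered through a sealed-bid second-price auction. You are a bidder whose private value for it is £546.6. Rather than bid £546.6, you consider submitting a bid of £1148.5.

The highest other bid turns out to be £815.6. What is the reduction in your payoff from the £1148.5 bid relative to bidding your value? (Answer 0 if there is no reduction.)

Bidding your value £546.6: you lose (since £546.6 < £815.6). Payoff £0.
Bidding £1148.5: you win and pay £815.6. Payoff £546.6 − £815.6 = −£269.
The competing bid £815.6 lies between your value and your inflated bid, so overbidding wins an item priced above your value.
Loss from deviating = £0 − (−£269) = £269.

£269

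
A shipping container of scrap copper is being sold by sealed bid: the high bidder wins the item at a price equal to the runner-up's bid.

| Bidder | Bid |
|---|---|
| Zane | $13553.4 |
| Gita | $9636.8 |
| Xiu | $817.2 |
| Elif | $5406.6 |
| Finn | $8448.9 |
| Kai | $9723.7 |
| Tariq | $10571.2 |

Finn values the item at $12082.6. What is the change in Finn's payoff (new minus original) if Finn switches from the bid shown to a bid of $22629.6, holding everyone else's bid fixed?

The highest bid among the other bidders is $13553.4; Finn's bid doesn't change that.
Original bid $8448.9: Finn is not highest (top rival bid is $13553.4); payoff $0.
Alternative bid $22629.6: Finn is highest, pays the top rival bid $13553.4; payoff $12082.6 − $13553.4 = −$1470.8.
Change in payoff = −$1470.8 − ($0) = −$1470.8.

−$1470.8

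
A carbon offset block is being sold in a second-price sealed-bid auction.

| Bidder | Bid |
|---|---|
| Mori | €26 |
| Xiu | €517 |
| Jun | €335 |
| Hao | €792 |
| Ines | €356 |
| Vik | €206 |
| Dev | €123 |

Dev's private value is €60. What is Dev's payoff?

Highest bid: Hao at €792, so Hao wins.
Second-highest bid: Xiu at €517 — that is the price the winner pays.
Dev did not win, so Dev pays nothing and receives nothing: payoff €0.

€0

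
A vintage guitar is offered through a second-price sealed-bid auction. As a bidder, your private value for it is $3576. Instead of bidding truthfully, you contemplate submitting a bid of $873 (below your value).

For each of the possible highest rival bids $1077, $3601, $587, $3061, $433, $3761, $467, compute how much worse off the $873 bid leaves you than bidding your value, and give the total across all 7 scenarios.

$3014

The deviation costs you only when the competing bid falls strictly between $873 and $3576; elsewhere both bids give the same outcome.
$1077: truthful payoff $2499, deviation payoff $0 → loss $2499.
$3601: outcomes coincide → loss $0.
$587: outcomes coincide → loss $0.
$3061: truthful payoff $515, deviation payoff $0 → loss $515.
$433: outcomes coincide → loss $0.
$3761: outcomes coincide → loss $0.
$467: outcomes coincide → loss $0.
Total loss = $2499 + $515 = $3014.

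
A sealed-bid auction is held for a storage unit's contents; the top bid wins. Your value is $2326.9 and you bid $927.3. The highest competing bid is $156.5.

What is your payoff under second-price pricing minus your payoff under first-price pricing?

You have the highest bid, so you win under either rule.
Second-price: pay $156.5 → payoff $2170.4.
First-price: pay your own bid $927.3 → payoff $1399.6.
Difference = $2170.4 − ($1399.6) = $770.8.

$770.8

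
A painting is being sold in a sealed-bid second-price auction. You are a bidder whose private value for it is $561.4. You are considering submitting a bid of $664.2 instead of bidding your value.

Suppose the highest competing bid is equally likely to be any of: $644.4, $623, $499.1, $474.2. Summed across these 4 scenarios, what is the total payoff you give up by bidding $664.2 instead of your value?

$144.6

The deviation costs you only when the competing bid falls strictly between $561.4 and $664.2; elsewhere both bids give the same outcome.
$644.4: truthful payoff $0, deviation payoff −$83 → loss $83.
$623: truthful payoff $0, deviation payoff −$61.6 → loss $61.6.
$499.1: outcomes coincide → loss $0.
$474.2: outcomes coincide → loss $0.
Total loss = $83 + $61.6 = $144.6.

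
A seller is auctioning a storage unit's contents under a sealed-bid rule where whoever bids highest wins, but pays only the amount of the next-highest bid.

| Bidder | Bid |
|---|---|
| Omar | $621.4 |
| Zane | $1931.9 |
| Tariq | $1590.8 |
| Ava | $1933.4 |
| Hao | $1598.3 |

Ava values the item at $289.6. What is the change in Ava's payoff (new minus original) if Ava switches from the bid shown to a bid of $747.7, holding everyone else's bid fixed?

$1642.3

The highest bid among the other bidders is $1931.9; Ava's bid doesn't change that.
Original bid $1933.4: Ava is highest, pays the top rival bid $1931.9; payoff $289.6 − $1931.9 = −$1642.3.
Alternative bid $747.7: Ava is not highest (top rival bid is $1931.9); payoff $0.
Change in payoff = $0 − (−$1642.3) = $1642.3.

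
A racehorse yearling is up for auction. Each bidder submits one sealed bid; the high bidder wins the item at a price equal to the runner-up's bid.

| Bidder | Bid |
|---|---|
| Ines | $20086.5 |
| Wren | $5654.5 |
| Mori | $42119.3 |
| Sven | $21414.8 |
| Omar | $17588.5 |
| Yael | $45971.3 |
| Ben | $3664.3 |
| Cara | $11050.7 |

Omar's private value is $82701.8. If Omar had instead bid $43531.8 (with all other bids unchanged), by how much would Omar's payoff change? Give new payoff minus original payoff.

The highest bid among the other bidders is $45971.3; Omar's bid doesn't change that.
Original bid $17588.5: Omar is not highest (top rival bid is $45971.3); payoff $0.
Alternative bid $43531.8: Omar is not highest (top rival bid is $45971.3); payoff $0.
Change in payoff = $0 − ($0) = $0.

$0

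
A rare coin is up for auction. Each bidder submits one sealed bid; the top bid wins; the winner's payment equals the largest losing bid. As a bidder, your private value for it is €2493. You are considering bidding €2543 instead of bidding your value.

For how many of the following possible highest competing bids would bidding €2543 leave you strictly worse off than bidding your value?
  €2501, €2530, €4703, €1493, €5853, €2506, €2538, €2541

The deviation hurts exactly when the highest competing bid lies strictly between €2493 and €2543 — overbidding then wins at a price above your value.
€2501: inside the interval → strictly worse (loss €8).
€2530: inside the interval → strictly worse (loss €37).
€4703: above both → same outcome either way.
€1493: below both → same outcome either way.
€5853: above both → same outcome either way.
€2506: inside the interval → strictly worse (loss €13).
€2538: inside the interval → strictly worse (loss €45).
€2541: inside the interval → strictly worse (loss €48).
Count: 5.

5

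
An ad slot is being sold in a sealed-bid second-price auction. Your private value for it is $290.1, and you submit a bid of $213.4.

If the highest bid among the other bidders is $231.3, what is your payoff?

Your bid $213.4 is below the highest competing bid $231.3, so you lose.
A losing bidder pays nothing and receives nothing: payoff = $0.

$0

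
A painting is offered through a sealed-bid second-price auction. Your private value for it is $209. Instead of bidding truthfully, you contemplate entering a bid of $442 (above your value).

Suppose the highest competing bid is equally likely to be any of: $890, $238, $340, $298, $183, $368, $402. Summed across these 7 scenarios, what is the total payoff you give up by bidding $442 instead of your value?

$601

The deviation costs you only when the competing bid falls strictly between $209 and $442; elsewhere both bids give the same outcome.
$890: outcomes coincide → loss $0.
$238: truthful payoff $0, deviation payoff −$29 → loss $29.
$340: truthful payoff $0, deviation payoff −$131 → loss $131.
$298: truthful payoff $0, deviation payoff −$89 → loss $89.
$183: outcomes coincide → loss $0.
$368: truthful payoff $0, deviation payoff −$159 → loss $159.
$402: truthful payoff $0, deviation payoff −$193 → loss $193.
Total loss = $29 + $131 + $89 + $159 + $193 = $601.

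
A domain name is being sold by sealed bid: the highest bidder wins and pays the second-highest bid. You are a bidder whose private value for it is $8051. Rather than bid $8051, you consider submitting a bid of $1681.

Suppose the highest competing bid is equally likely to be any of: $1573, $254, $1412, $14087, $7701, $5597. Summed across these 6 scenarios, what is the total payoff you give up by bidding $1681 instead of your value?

The deviation costs you only when the competing bid falls strictly between $1681 and $8051; elsewhere both bids give the same outcome.
$1573: outcomes coincide → loss $0.
$254: outcomes coincide → loss $0.
$1412: outcomes coincide → loss $0.
$14087: outcomes coincide → loss $0.
$7701: truthful payoff $350, deviation payoff $0 → loss $350.
$5597: truthful payoff $2454, deviation payoff $0 → loss $2454.
Total loss = $350 + $2454 = $2804.
In a second-price auction your bid sets only whether you win, not what you pay, so bidding your true value is weakly dominant.

$2804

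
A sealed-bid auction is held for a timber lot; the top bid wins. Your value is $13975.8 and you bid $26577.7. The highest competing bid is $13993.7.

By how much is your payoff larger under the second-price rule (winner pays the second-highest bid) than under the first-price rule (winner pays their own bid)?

$12584

You have the highest bid, so you win under either rule.
Second-price: pay $13993.7 → payoff −$17.9.
First-price: pay your own bid $26577.7 → payoff −$12601.9.
Difference = −$17.9 − (−$12601.9) = $12584.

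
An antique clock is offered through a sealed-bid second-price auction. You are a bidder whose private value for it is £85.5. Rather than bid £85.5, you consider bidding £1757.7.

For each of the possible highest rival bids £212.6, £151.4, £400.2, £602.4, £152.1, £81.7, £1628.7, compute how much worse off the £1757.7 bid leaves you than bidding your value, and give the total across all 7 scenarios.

The deviation costs you only when the competing bid falls strictly between £85.5 and £1757.7; elsewhere both bids give the same outcome.
£212.6: truthful payoff £0, deviation payoff −£127.1 → loss £127.1.
£151.4: truthful payoff £0, deviation payoff −£65.9 → loss £65.9.
£400.2: truthful payoff £0, deviation payoff −£314.7 → loss £314.7.
£602.4: truthful payoff £0, deviation payoff −£516.9 → loss £516.9.
£152.1: truthful payoff £0, deviation payoff −£66.6 → loss £66.6.
£81.7: outcomes coincide → loss £0.
£1628.7: truthful payoff £0, deviation payoff −£1543.2 → loss £1543.2.
Total loss = £127.1 + £65.9 + £314.7 + £516.9 + £66.6 + £1543.2 = £2634.4.

£2634.4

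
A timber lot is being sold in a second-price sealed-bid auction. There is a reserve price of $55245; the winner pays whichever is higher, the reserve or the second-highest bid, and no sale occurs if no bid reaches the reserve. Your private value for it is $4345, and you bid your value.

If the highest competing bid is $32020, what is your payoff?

Your bid $4345 is below the highest competing bid $32020, so you lose. Payoff $0.

$0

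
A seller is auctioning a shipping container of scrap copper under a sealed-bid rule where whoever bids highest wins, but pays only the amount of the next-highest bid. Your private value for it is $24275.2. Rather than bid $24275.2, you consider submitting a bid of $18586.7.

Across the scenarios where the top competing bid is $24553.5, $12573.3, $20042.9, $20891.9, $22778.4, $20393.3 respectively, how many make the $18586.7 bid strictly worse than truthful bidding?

4

The deviation hurts exactly when the highest competing bid lies strictly between $18586.7 and $24275.2 — underbidding then forfeits a profitable win.
$24553.5: above both → same outcome either way.
$12573.3: below both → same outcome either way.
$20042.9: inside the interval → strictly worse (loss $4232.3).
$20891.9: inside the interval → strictly worse (loss $3383.3).
$22778.4: inside the interval → strictly worse (loss $1496.8).
$20393.3: inside the interval → strictly worse (loss $3881.9).
Count: 4.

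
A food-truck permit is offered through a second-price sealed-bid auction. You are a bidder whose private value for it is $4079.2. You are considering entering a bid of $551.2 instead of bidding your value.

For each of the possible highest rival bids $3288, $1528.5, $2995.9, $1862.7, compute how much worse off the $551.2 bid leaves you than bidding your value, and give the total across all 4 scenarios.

$6641.7

The deviation costs you only when the competing bid falls strictly between $551.2 and $4079.2; elsewhere both bids give the same outcome.
$3288: truthful payoff $791.2, deviation payoff $0 → loss $791.2.
$1528.5: truthful payoff $2550.7, deviation payoff $0 → loss $2550.7.
$2995.9: truthful payoff $1083.3, deviation payoff $0 → loss $1083.3.
$1862.7: truthful payoff $2216.5, deviation payoff $0 → loss $2216.5.
Total loss = $791.2 + $2550.7 + $1083.3 + $2216.5 = $6641.7.
Because the price is fixed by the runner-up's bid, deviating from your value can only change a good outcome into a bad one — never the reverse.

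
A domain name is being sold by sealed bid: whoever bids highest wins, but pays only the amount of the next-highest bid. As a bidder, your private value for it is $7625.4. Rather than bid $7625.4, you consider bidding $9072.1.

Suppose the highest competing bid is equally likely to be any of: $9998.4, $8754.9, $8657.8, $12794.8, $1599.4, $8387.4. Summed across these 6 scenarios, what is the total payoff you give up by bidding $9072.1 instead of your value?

$2923.9

The deviation costs you only when the competing bid falls strictly between $7625.4 and $9072.1; elsewhere both bids give the same outcome.
$9998.4: outcomes coincide → loss $0.
$8754.9: truthful payoff $0, deviation payoff −$1129.5 → loss $1129.5.
$8657.8: truthful payoff $0, deviation payoff −$1032.4 → loss $1032.4.
$12794.8: outcomes coincide → loss $0.
$1599.4: outcomes coincide → loss $0.
$8387.4: truthful payoff $0, deviation payoff −$762 → loss $762.
Total loss = $1129.5 + $1032.4 + $762 = $2923.9.
In a second-price auction your bid sets only whether you win, not what you pay, so bidding your true value is weakly dominant.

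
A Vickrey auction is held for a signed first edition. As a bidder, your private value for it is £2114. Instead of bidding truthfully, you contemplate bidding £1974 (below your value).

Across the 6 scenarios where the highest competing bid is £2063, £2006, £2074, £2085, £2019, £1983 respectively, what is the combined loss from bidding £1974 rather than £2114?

£454

The deviation costs you only when the competing bid falls strictly between £1974 and £2114; elsewhere both bids give the same outcome.
£2063: truthful payoff £51, deviation payoff £0 → loss £51.
£2006: truthful payoff £108, deviation payoff £0 → loss £108.
£2074: truthful payoff £40, deviation payoff £0 → loss £40.
£2085: truthful payoff £29, deviation payoff £0 → loss £29.
£2019: truthful payoff £95, deviation payoff £0 → loss £95.
£1983: truthful payoff £131, deviation payoff £0 → loss £131.
Total loss = £51 + £108 + £40 + £29 + £95 + £131 = £454.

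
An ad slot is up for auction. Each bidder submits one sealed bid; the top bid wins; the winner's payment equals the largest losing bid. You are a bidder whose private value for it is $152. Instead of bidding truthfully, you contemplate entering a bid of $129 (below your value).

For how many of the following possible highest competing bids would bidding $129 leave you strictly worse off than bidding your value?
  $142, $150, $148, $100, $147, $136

5

The deviation hurts exactly when the highest competing bid lies strictly between $129 and $152 — underbidding then forfeits a profitable win.
$142: inside the interval → strictly worse (loss $10).
$150: inside the interval → strictly worse (loss $2).
$148: inside the interval → strictly worse (loss $4).
$100: below both → same outcome either way.
$147: inside the interval → strictly worse (loss $5).
$136: inside the interval → strictly worse (loss $16).
Count: 5.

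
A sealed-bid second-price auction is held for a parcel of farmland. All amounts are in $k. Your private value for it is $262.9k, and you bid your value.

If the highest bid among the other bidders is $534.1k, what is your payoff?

$0k

Your bid $262.9k is below the highest competing bid $534.1k, so you lose.
A losing bidder pays nothing and receives nothing: payoff = $0k.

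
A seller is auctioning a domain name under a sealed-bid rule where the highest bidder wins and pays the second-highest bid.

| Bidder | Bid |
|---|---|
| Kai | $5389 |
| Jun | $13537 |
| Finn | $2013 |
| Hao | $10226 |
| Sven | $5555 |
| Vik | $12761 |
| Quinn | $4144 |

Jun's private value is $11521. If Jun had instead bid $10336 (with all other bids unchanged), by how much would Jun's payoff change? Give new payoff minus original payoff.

The highest bid among the other bidders is $12761; Jun's bid doesn't change that.
Original bid $13537: Jun is highest, pays the top rival bid $12761; payoff $11521 − $12761 = −$1240.
Alternative bid $10336: Jun is not highest (top rival bid is $12761); payoff $0.
Change in payoff = $0 − (−$1240) = $1240.

$1240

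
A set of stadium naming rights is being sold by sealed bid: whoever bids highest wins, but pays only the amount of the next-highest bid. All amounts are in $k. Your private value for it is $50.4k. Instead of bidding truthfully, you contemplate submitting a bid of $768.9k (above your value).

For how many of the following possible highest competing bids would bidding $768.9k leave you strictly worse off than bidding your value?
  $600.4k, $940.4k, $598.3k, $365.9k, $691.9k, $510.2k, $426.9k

The deviation hurts exactly when the highest competing bid lies strictly between $50.4k and $768.9k — overbidding then wins at a price above your value.
$600.4k: inside the interval → strictly worse (loss $550k).
$940.4k: above both → same outcome either way.
$598.3k: inside the interval → strictly worse (loss $547.9k).
$365.9k: inside the interval → strictly worse (loss $315.5k).
$691.9k: inside the interval → strictly worse (loss $641.5k).
$510.2k: inside the interval → strictly worse (loss $459.8k).
$426.9k: inside the interval → strictly worse (loss $376.5k).
Count: 6.

6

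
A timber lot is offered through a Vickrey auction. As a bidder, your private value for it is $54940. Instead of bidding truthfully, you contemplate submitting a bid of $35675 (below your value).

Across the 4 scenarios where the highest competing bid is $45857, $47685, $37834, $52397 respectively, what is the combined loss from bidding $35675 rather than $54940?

The deviation costs you only when the competing bid falls strictly between $35675 and $54940; elsewhere both bids give the same outcome.
$45857: truthful payoff $9083, deviation payoff $0 → loss $9083.
$47685: truthful payoff $7255, deviation payoff $0 → loss $7255.
$37834: truthful payoff $17106, deviation payoff $0 → loss $17106.
$52397: truthful payoff $2543, deviation payoff $0 → loss $2543.
Total loss = $9083 + $7255 + $17106 + $2543 = $35987.
Because the price is fixed by the runner-up's bid, deviating from your value can only change a good outcome into a bad one — never the reverse.

$35987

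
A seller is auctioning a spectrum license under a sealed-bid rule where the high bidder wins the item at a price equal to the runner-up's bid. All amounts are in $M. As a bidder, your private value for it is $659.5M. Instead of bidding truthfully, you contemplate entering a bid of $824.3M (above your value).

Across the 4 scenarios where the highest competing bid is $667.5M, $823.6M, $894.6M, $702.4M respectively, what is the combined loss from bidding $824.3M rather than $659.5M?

$215M

The deviation costs you only when the competing bid falls strictly between $659.5M and $824.3M; elsewhere both bids give the same outcome.
$667.5M: truthful payoff $0M, deviation payoff −$8M → loss $8M.
$823.6M: truthful payoff $0M, deviation payoff −$164.1M → loss $164.1M.
$894.6M: outcomes coincide → loss $0M.
$702.4M: truthful payoff $0M, deviation payoff −$42.9M → loss $42.9M.
Total loss = $8M + $164.1M + $42.9M = $215M.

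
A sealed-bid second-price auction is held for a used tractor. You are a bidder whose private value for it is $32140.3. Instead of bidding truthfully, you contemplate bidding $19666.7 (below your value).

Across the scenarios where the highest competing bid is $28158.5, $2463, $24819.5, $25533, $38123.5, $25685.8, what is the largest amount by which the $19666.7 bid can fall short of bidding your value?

$28158.5: truthful gives $3981.8, deviation gives $0 → loss $3981.8.
$2463: same outcome either way → loss $0.
$24819.5: truthful gives $7320.8, deviation gives $0 → loss $7320.8.
$25533: truthful gives $6607.3, deviation gives $0 → loss $6607.3.
$38123.5: same outcome either way → loss $0.
$25685.8: truthful gives $6454.5, deviation gives $0 → loss $6454.5.
Maximum loss: $7320.8.

$7320.8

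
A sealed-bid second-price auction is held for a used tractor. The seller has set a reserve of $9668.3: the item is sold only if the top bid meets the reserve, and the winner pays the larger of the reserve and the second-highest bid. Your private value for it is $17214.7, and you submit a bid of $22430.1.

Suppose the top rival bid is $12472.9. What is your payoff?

$4741.8

Your bid $22430.1 is the highest and exceeds the reserve.
Price = max(second-highest bid, reserve) = max($12472.9, $9668.3) = $12472.9.
Payoff = $17214.7 − $12472.9 = $4741.8.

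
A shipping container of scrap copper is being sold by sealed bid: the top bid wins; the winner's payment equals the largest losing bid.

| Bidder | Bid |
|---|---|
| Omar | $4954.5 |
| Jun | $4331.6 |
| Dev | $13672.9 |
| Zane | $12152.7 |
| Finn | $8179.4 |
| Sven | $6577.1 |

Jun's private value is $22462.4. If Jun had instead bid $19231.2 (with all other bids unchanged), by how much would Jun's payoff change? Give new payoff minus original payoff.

$8789.5

The highest bid among the other bidders is $13672.9; Jun's bid doesn't change that.
Original bid $4331.6: Jun is not highest (top rival bid is $13672.9); payoff $0.
Alternative bid $19231.2: Jun is highest, pays the top rival bid $13672.9; payoff $22462.4 − $13672.9 = $8789.5.
Change in payoff = $8789.5 − ($0) = $8789.5.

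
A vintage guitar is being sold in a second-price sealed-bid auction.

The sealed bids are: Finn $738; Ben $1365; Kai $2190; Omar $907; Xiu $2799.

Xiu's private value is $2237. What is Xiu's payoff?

Highest bid: Xiu at $2799, so Xiu wins.
Second-highest bid: Kai at $2190 — that is the price the winner pays.
Xiu's payoff = value − price = $2237 − $2190 = $47.

$47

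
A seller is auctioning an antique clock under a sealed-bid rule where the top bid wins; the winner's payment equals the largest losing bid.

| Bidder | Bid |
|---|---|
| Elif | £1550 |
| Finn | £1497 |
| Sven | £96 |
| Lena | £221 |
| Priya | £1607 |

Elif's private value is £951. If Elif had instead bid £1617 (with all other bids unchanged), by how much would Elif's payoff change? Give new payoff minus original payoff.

The highest bid among the other bidders is £1607; Elif's bid doesn't change that.
Original bid £1550: Elif is not highest (top rival bid is £1607); payoff £0.
Alternative bid £1617: Elif is highest, pays the top rival bid £1607; payoff £951 − £1607 = −£656.
Change in payoff = −£656 − (£0) = −£656.

−£656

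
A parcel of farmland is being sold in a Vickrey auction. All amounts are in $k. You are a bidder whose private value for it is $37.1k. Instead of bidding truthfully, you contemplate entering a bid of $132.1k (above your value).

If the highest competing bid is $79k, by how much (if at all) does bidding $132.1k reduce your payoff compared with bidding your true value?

Bidding your value $37.1k: you lose (since $37.1k < $79k). Payoff $0k.
Bidding $132.1k: you win and pay $79k. Payoff $37.1k − $79k = −$41.9k.
The competing bid $79k lies between your value and your inflated bid, so overbidding wins an item priced above your value.
Loss from deviating = $0k − (−$41.9k) = $41.9k.
Because the price is fixed by the runner-up's bid, deviating from your value can only change a good outcome into a bad one — never the reverse.

$41.9k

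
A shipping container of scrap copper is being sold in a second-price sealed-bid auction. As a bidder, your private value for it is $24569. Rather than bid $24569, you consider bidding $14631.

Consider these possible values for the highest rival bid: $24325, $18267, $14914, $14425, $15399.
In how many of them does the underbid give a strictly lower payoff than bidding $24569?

The deviation hurts exactly when the highest competing bid lies strictly between $14631 and $24569 — underbidding then forfeits a profitable win.
$24325: inside the interval → strictly worse (loss $244).
$18267: inside the interval → strictly worse (loss $6302).
$14914: inside the interval → strictly worse (loss $9655).
$14425: below both → same outcome either way.
$15399: inside the interval → strictly worse (loss $9170).
Count: 4.

4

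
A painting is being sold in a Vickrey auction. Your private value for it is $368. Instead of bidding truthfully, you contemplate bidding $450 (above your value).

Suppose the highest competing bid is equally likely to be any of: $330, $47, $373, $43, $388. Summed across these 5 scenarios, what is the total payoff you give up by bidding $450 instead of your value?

The deviation costs you only when the competing bid falls strictly between $368 and $450; elsewhere both bids give the same outcome.
$330: outcomes coincide → loss $0.
$47: outcomes coincide → loss $0.
$373: truthful payoff $0, deviation payoff −$5 → loss $5.
$43: outcomes coincide → loss $0.
$388: truthful payoff $0, deviation payoff −$20 → loss $20.
Total loss = $5 + $20 = $25.
Truthful bidding weakly dominates here: raising your bid can only win items priced above your value, and lowering it can only forfeit items priced below.

$25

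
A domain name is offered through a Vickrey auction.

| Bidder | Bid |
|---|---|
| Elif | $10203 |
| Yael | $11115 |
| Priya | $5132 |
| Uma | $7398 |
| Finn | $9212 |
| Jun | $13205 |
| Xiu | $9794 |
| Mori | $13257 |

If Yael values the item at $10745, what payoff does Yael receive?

$0

Highest bid: Mori at $13257, so Mori wins.
Second-highest bid: Jun at $13205 — that is the price the winner pays.
Yael did not win, so Yael pays nothing and receives nothing: payoff $0.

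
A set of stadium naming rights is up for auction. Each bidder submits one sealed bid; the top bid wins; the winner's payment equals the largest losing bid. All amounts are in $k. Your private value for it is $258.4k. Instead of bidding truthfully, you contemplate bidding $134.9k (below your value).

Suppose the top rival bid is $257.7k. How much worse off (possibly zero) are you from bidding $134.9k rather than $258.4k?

Bidding your value $258.4k: you win (since $258.4k > $257.7k) and pay $257.7k. Payoff $0.7k.
Bidding $134.9k: you lose. Payoff $0k.
The competing bid $257.7k lies between your shaded bid and your value, so underbidding forfeits an item you could have won at a profitable price.
Loss from deviating = $0.7k − ($0k) = $0.7k.

$0.7k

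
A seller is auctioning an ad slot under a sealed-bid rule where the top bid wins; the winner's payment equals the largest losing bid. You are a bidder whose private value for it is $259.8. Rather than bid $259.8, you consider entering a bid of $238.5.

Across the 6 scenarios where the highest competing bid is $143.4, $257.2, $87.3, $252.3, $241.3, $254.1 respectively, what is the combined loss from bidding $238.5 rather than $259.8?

The deviation costs you only when the competing bid falls strictly between $238.5 and $259.8; elsewhere both bids give the same outcome.
$143.4: outcomes coincide → loss $0.
$257.2: truthful payoff $2.6, deviation payoff $0 → loss $2.6.
$87.3: outcomes coincide → loss $0.
$252.3: truthful payoff $7.5, deviation payoff $0 → loss $7.5.
$241.3: truthful payoff $18.5, deviation payoff $0 → loss $18.5.
$254.1: truthful payoff $5.7, deviation payoff $0 → loss $5.7.
Total loss = $2.6 + $7.5 + $18.5 + $5.7 = $34.3.

$34.3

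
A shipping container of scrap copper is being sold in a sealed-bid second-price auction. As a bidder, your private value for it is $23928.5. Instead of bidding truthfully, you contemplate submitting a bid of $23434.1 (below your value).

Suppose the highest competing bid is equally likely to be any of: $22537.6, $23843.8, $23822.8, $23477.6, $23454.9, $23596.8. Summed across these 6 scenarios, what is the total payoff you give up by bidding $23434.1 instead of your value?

The deviation costs you only when the competing bid falls strictly between $23434.1 and $23928.5; elsewhere both bids give the same outcome.
$22537.6: outcomes coincide → loss $0.
$23843.8: truthful payoff $84.7, deviation payoff $0 → loss $84.7.
$23822.8: truthful payoff $105.7, deviation payoff $0 → loss $105.7.
$23477.6: truthful payoff $450.9, deviation payoff $0 → loss $450.9.
$23454.9: truthful payoff $473.6, deviation payoff $0 → loss $473.6.
$23596.8: truthful payoff $331.7, deviation payoff $0 → loss $331.7.
Total loss = $84.7 + $105.7 + $450.9 + $473.6 + $331.7 = $1446.6.
Because the price is fixed by the runner-up's bid, deviating from your value can only change a good outcome into a bad one — never the reverse.

$1446.6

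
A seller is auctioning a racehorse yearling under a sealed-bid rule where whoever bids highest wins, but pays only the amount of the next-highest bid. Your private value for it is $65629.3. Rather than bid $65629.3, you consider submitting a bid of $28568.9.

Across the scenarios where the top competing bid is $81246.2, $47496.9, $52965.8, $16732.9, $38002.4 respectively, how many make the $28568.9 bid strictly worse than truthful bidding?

The deviation hurts exactly when the highest competing bid lies strictly between $28568.9 and $65629.3 — underbidding then forfeits a profitable win.
$81246.2: above both → same outcome either way.
$47496.9: inside the interval → strictly worse (loss $18132.4).
$52965.8: inside the interval → strictly worse (loss $12663.5).
$16732.9: below both → same outcome either way.
$38002.4: inside the interval → strictly worse (loss $27626.9).
Count: 3.

3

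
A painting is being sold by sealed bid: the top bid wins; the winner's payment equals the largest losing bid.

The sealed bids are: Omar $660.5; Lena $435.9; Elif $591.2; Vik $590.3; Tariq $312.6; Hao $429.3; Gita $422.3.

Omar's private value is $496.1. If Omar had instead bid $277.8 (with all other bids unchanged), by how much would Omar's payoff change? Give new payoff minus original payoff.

$95.1

The highest bid among the other bidders is $591.2; Omar's bid doesn't change that.
Original bid $660.5: Omar is highest, pays the top rival bid $591.2; payoff $496.1 − $591.2 = −$95.1.
Alternative bid $277.8: Omar is not highest (top rival bid is $591.2); payoff $0.
Change in payoff = $0 − (−$95.1) = $95.1.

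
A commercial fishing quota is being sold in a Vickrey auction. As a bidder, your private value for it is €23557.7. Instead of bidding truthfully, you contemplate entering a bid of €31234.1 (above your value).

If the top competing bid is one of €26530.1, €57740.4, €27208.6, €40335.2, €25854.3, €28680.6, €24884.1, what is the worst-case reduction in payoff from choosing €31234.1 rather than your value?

€5122.9

€26530.1: truthful gives €0, deviation gives −€2972.4 → loss €2972.4.
€57740.4: same outcome either way → loss €0.
€27208.6: truthful gives €0, deviation gives −€3650.9 → loss €3650.9.
€40335.2: same outcome either way → loss €0.
€25854.3: truthful gives €0, deviation gives −€2296.6 → loss €2296.6.
€28680.6: truthful gives €0, deviation gives −€5122.9 → loss €5122.9.
€24884.1: truthful gives €0, deviation gives −€1326.4 → loss €1326.4.
Maximum loss: €5122.9.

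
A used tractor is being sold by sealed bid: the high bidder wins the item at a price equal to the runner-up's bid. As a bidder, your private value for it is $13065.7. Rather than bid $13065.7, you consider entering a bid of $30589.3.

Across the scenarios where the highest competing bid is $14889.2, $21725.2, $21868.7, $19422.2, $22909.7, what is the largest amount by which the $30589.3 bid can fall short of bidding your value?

$14889.2: truthful gives $0, deviation gives −$1823.5 → loss $1823.5.
$21725.2: truthful gives $0, deviation gives −$8659.5 → loss $8659.5.
$21868.7: truthful gives $0, deviation gives −$8803 → loss $8803.
$19422.2: truthful gives $0, deviation gives −$6356.5 → loss $6356.5.
$22909.7: truthful gives $0, deviation gives −$9844 → loss $9844.
Maximum loss: $9844.

$9844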